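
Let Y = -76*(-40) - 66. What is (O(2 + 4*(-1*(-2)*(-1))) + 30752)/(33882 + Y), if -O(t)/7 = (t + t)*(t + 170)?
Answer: 5566/4607 ≈ 1.2082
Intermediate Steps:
O(t) = -14*t*(170 + t) (O(t) = -7*(t + t)*(t + 170) = -7*2*t*(170 + t) = -14*t*(170 + t))
Y = 2974 (Y = 3040 - 66 = 2974)
(O(2 + 4*(-1*(-2)*(-1))) + 30752)/(33882 + Y) = (-14*(2 + 4*(-1*(-2)*(-1)))*(170 + (2 + 4*(-1*(-2)*(-1)))) + 30752)/(33882 + 2974) = (-14*(2 + 4*(2*(-1)))*(170 + (2 + 4*(2*(-1)))) + 30752)/36856 = (-14*(2 + 4*(-2))*(170 + (2 + 4*(-2))) + 30752)*(1/36856) = (-14*(2 - 8)*(170 + (2 - 8)) + 30752)*(1/36856) = (-14*(-6)*(170 - 6) + 30752)*(1/36856) = (-14*(-6)*164 + 30752)*(1/36856) = (13776 + 30752)*(1/36856) = 44528*(1/36856) = 5566/4607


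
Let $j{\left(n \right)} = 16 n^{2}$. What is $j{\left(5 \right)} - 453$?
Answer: $-53$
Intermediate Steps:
$j{\left(5 \right)} - 453 = 16 \cdot 5^{2} - 453 = 16 \cdot 25 - 453 = 400 - 453 = -53$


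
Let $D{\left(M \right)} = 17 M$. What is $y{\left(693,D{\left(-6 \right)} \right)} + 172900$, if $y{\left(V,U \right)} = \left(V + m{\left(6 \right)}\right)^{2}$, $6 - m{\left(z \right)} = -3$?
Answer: $665704$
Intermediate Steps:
$m{\left(z \right)} = 9$ ($m{\left(z \right)} = 6 - -3 = 6 + 3 = 9$)
$y{\left(V,U \right)} = \left(9 + V\right)^{2}$ ($y{\left(V,U \right)} = \left(V + 9\right)^{2} = \left(9 + V\right)^{2}$)
$y{\left(693,D{\left(-6 \right)} \right)} + 172900 = \left(9 + 693\right)^{2} + 172900 = 702^{2} + 172900 = 492804 + 172900 = 665704$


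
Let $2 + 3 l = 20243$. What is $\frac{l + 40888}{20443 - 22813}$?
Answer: $- \frac{9527}{474} \approx -20.099$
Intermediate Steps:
$l = 6747$ ($l = - \frac{2}{3} + \frac{1}{3} \cdot 20243 = - \frac{2}{3} + \frac{20243}{3} = 6747$)
$\frac{l + 40888}{20443 - 22813} = \frac{6747 + 40888}{20443 - 22813} = \frac{47635}{20443 - 22813} = \frac{47635}{-2370} = 47635 \left(- \frac{1}{2370}\right) = - \frac{9527}{474}$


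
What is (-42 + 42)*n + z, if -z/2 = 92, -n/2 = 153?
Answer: -184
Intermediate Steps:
n = -306 (n = -2*153 = -306)
z = -184 (z = -2*92 = -184)
(-42 + 42)*n + z = (-42 + 42)*(-306) - 184 = 0*(-306) - 184 = 0 - 184 = -184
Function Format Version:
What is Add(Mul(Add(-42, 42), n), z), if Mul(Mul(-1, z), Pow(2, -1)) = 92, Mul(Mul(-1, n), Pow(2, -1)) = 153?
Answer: -184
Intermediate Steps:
n = -306 (n = Mul(-2, 153) = -306)
z = -184 (z = Mul(-2, 92) = -184)
Add(Mul(Add(-42, 42), n), z) = Add(Mul(Add(-42, 42), -306), -184) = Add(Mul(0, -306), -184) = Add(0, -184) = -184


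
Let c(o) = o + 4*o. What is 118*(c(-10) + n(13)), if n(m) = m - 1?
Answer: -4484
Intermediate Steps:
n(m) = -1 + m
c(o) = 5*o
118*(c(-10) + n(13)) = 118*(5*(-10) + (-1 + 13)) = 118*(-50 + 12) = 118*(-38) = -4484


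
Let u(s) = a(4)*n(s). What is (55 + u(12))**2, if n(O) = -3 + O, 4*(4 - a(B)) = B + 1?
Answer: 101761/16 ≈ 6360.1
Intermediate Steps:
a(B) = 15/4 - B/4 (a(B) = 4 - (B + 1)/4 = 4 - (1 + B)/4 = 4 + (-1/4 - B/4) = 15/4 - B/4)
u(s) = -33/4 + 11*s/4 (u(s) = (15/4 - 1/4*4)*(-3 + s) = (15/4 - 1)*(-3 + s) = 11*(-3 + s)/4 = -33/4 + 11*s/4)
(55 + u(12))**2 = (55 + (-33/4 + (11/4)*12))**2 = (55 + (-33/4 + 33))**2 = (55 + 99/4)**2 = (319/4)**2 = 101761/16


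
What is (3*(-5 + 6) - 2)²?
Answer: 1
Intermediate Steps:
(3*(-5 + 6) - 2)² = (3*1 - 2)² = (3 - 2)² = 1² = 1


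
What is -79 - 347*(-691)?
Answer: 239698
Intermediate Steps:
-79 - 347*(-691) = -79 + 239777 = 239698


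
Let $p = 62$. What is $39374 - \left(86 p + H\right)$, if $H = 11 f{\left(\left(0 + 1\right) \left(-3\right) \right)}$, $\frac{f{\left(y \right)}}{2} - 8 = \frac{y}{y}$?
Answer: $33844$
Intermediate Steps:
$f{\left(y \right)} = 18$ ($f{\left(y \right)} = 16 + 2 \frac{y}{y} = 16 + 2 \cdot 1 = 16 + 2 = 18$)
$H = 198$ ($H = 11 \cdot 18 = 198$)
$39374 - \left(86 p + H\right) = 39374 - \left(86 \cdot 62 + 198\right) = 39374 - \left(5332 + 198\right) = 39374 - 5530 = 33844$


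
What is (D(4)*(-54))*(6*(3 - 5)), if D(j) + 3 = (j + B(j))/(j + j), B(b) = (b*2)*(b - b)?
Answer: -1620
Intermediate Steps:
B(b) = 0 (B(b) = (2*b)*0 = 0)
D(j) = -5/2 (D(j) = -3 + (j + 0)/(j + j) = -3 + j/((2*j)) = -3 + j*(1/(2*j)) = -3 + 1/2 = -5/2)
(D(4)*(-54))*(6*(3 - 5)) = (-5/2*(-54))*(6*(3 - 5)) = 135*(6*(-2)) = 135*(-12) = -1620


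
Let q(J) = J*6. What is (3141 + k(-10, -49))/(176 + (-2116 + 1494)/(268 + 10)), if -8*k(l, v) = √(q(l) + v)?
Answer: 145533/8051 - 139*I*√109/193224 ≈ 18.076 - 0.0075105*I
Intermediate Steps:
q(J) = 6*J
k(l, v) = -√(v + 6*l)/8 (k(l, v) = -√(6*l + v)/8 = -√(v + 6*l)/8)
(3141 + k(-10, -49))/(176 + (-2116 + 1494)/(268 + 10)) = (3141 - √(-49 + 6*(-10))/8)/(176 + (-2116 + 1494)/(268 + 10)) = (3141 - √(-49 - 60)/8)/(176 - 622/278) = (3141 - I*√109/8)/(176 - 622*1/278) = (3141 - I*√109/8)/(176 - 311/139) = (3141 - I*√109/8)/(24153/139) = (3141 - I*√109/8)*(139/24153) = 145533/8051 - 139*I*√109/193224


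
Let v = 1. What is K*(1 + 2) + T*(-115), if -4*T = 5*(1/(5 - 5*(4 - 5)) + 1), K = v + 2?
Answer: 1337/8 ≈ 167.13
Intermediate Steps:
K = 3 (K = 1 + 2 = 3)
T = -11/8 (T = -5*(1/(5 - 5*(4 - 5)) + 1)/4 = -5*(1/(5 - 5*(-1)) + 1)/4 = -5*(1/(5 + 5) + 1)/4 = -5*(1/10 + 1)/4 = -5*(⅒ + 1)/4 = -5*11/(4*10) = -¼*11/2 = -11/8 ≈ -1.3750)
K*(1 + 2) + T*(-115) = 3*(1 + 2) - 11/8*(-115) = 3*3 + 1265/8 = 9 + 1265/8 = 1337/8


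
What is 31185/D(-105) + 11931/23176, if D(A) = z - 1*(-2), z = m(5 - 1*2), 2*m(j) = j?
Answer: 206510091/23176 ≈ 8910.5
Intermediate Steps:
m(j) = j/2
z = 3/2 (z = (5 - 1*2)/2 = (5 - 2)/2 = (½)*3 = 3/2 ≈ 1.5000)
D(A) = 7/2 (D(A) = 3/2 - 1*(-2) = 3/2 + 2 = 7/2)
31185/D(-105) + 11931/23176 = 31185/(7/2) + 11931/23176 = 31185*(2/7) + 11931*(1/23176) = 8910 + 11931/23176 = 206510091/23176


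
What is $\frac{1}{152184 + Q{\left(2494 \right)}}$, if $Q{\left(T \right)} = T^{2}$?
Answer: $\frac{1}{6372220} \approx 1.5693 \cdot 10^{-7}$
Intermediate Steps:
$\frac{1}{152184 + Q{\left(2494 \right)}} = \frac{1}{152184 + 2494^{2}} = \frac{1}{152184 + 6220036} = \frac{1}{6372220}$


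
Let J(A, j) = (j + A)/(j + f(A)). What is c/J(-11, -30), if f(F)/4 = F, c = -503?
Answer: -37222/41 ≈ -907.85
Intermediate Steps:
f(F) = 4*F
J(A, j) = (A + j)/(j + 4*A) (J(A, j) = (j + A)/(j + 4*A) = (A + j)/(j + 4*A))
c/J(-11, -30) = -503*(-30 + 4*(-11))/(-11 - 30) = -503/(-41/(-30 - 44)) = -503/(-41/(-74)) = -503/((-1/74*(-41))) = -503/41/74 = -503*74/41 = -37222/41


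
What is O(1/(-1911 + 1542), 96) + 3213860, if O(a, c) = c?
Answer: 3213956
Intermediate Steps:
O(1/(-1911 + 1542), 96) + 3213860 = 96 + 3213860 = 3213956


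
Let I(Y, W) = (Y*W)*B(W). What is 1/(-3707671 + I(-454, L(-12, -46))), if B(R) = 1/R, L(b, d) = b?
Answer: -1/3708125 ≈ -2.6968e-7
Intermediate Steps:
I(Y, W) = Y (I(Y, W) = (Y*W)/W = (W*Y)/W = Y)
1/(-3707671 + I(-454, L(-12, -46))) = 1/(-3707671 - 454) = 1/(-3708125) = -1/3708125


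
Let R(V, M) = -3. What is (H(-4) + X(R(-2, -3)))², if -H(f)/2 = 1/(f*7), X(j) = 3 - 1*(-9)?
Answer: 28561/196 ≈ 145.72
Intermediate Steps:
X(j) = 12 (X(j) = 3 + 9 = 12)
H(f) = -2/(7*f) (H(f) = -2/(f*7) = -2/(7*f))
(H(-4) + X(R(-2, -3)))² = (-2/7/(-4) + 12)² = (-2/7*(-¼) + 12)² = (1/14 + 12)² = (169/14)² = 28561/196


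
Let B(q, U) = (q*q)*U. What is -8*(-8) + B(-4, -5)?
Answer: -16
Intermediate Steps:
B(q, U) = U*q² (B(q, U) = q²*U = U*q²)
-8*(-8) + B(-4, -5) = -8*(-8) - 5*(-4)² = 64 - 5*16 = 64 - 80 = -16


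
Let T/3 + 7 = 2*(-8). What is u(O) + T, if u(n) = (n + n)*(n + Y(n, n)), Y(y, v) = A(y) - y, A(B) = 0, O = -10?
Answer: -69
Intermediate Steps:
T = -69 (T = -21 + 3*(2*(-8)) = -21 + 3*(-16) = -21 - 48 = -69)
Y(y, v) = -y (Y(y, v) = 0 - y = -y)
u(n) = 0 (u(n) = (n + n)*(n - n) = (2*n)*0 = 0)
u(O) + T = 0 - 69 = -69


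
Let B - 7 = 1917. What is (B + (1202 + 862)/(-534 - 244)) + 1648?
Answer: 1388476/389 ≈ 3569.3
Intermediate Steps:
B = 1924 (B = 7 + 1917 = 1924)
(B + (1202 + 862)/(-534 - 244)) + 1648 = (1924 + (1202 + 862)/(-534 - 244)) + 1648 = (1924 + 2064/(-778)) + 1648 = (1924 + 2064*(-1/778)) + 1648 = (1924 - 1032/389) + 1648 = 747404/389 + 1648 = 1388476/389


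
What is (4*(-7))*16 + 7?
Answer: -441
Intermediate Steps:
(4*(-7))*16 + 7 = -28*16 + 7 = -448 + 7 = -441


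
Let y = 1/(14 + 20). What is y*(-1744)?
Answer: -872/17 ≈ -51.294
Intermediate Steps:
y = 1/34 ≈ 0.029412
y*(-1744) = (1/34)*(-1744) = -872/17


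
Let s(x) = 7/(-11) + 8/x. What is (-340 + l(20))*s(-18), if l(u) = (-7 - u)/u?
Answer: 730489/1980 ≈ 368.93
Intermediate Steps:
l(u) = (-7 - u)/u
s(x) = -7/11 + 8/x (s(x) = 7*(-1/11) + 8/x = -7/11 + 8/x)
(-340 + l(20))*s(-18) = (-340 + (-7 - 1*20)/20)*(-7/11 + 8/(-18)) = (-340 + (-7 - 20)/20)*(-7/11 + 8*(-1/18)) = (-340 + (1/20)*(-27))*(-7/11 - 4/9) = (-340 - 27/20)*(-107/99) = -6827/20*(-107/99) = 730489/1980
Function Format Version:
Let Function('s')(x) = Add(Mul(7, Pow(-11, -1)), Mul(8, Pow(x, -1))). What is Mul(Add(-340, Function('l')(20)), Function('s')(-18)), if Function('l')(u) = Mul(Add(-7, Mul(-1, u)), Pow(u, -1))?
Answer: Rational(730489, 1980) ≈ 368.93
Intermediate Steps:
Function('l')(u) = Mul(Pow(u, -1), Add(-7, Mul(-1, u)))
Function('s')(x) = Add(Rational(-7, 11), Mul(8, Pow(x, -1))) (Function('s')(x) = Add(Mul(7, Rational(-1, 11)), Mul(8, Pow(x, -1))) = Add(Rational(-7, 11), Mul(8, Pow(x, -1))))
Mul(Add(-340, Function('l')(20)), Function('s')(-18)) = Mul(Add(-340, Mul(Pow(20, -1), Add(-7, Mul(-1, 20)))), Add(Rational(-7, 11), Mul(8, Pow(-18, -1)))) = Mul(Add(-340, Mul(Rational(1, 20), Add(-7, -20))), Add(Rational(-7, 11), Mul(8, Rational(-1, 18)))) = Mul(Add(-340, Mul(Rational(1, 20), -27)), Add(Rational(-7, 11), Rational(-4, 9))) = Mul(Add(-340, Rational(-27, 20)), Rational(-107, 99)) = Mul(Rational(-6827, 20), Rational(-107, 99)) = Rational(730489, 1980)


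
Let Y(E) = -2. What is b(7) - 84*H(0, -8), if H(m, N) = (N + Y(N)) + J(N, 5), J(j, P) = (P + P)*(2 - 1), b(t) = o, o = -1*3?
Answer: -3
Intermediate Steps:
o = -3
b(t) = -3
J(j, P) = 2*P (J(j, P) = (2*P)*1 = 2*P)
H(m, N) = 8 + N (H(m, N) = (N - 2) + 2*5 = (-2 + N) + 10 = 8 + N)
b(7) - 84*H(0, -8) = -3 - 84*(8 - 8) = -3 - 84*0 = -3 + 0 = -3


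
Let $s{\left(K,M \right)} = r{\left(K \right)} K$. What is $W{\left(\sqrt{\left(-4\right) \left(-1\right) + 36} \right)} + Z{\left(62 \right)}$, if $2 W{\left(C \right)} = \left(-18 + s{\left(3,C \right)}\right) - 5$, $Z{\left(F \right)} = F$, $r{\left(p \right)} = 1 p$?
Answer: $55$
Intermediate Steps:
$r{\left(p \right)} = p$
$s{\left(K,M \right)} = K^{2}$ ($s{\left(K,M \right)} = K K = K^{2}$)
$W{\left(C \right)} = -7$ ($W{\left(C \right)} = \frac{\left(-18 + 3^{2}\right) - 5}{2} = \frac{\left(-18 + 9\right) - 5}{2} = \frac{-9 - 5}{2} = \frac{1}{2} \left(-14\right) = -7$)
$W{\left(\sqrt{\left(-4\right) \left(-1\right) + 36} \right)} + Z{\left(62 \right)} = -7 + 62 = 55$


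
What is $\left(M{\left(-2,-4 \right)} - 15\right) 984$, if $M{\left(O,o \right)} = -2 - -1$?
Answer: $-15744$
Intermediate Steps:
$M{\left(O,o \right)} = -1$ ($M{\left(O,o \right)} = -2 + 1 = -1$)
$\left(M{\left(-2,-4 \right)} - 15\right) 984 = \left(-1 - 15\right) 984 = \left(-16\right) 984 = -15744$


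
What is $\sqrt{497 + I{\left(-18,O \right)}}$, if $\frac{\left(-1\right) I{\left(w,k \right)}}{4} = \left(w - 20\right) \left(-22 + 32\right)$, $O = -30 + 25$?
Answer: $\sqrt{2017} \approx 44.911$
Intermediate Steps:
$O = -5$
$I{\left(w,k \right)} = 800 - 40 w$ ($I{\left(w,k \right)} = - 4 \left(w - 20\right) \left(-22 + 32\right) = - 4 \left(-20 + w\right) 10 = - 4 \left(-200 + 10 w\right) = 800 - 40 w$)
$\sqrt{497 + I{\left(-18,O \right)}} = \sqrt{497 + \left(800 - -720\right)} = \sqrt{497 + \left(800 + 720\right)} = \sqrt{497 + 1520} = \sqrt{2017}$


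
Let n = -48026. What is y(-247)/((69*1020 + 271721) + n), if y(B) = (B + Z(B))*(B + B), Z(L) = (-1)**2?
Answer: 40508/98025 ≈ 0.41324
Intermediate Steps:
Z(L) = 1
y(B) = 2*B*(1 + B) (y(B) = (B + 1)*(B + B) = (1 + B)*(2*B) = 2*B*(1 + B))
y(-247)/((69*1020 + 271721) + n) = (2*(-247)*(1 - 247))/((69*1020 + 271721) - 48026) = (2*(-247)*(-246))/((70380 + 271721) - 48026) = 121524/(342101 - 48026) = 121524/294075 = 121524*(1/294075) = 40508/98025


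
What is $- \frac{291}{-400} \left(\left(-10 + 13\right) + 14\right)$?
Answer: $\frac{4947}{400} \approx 12.367$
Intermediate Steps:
$- \frac{291}{-400} \left(\left(-10 + 13\right) + 14\right) = \left(-291\right) \left(- \frac{1}{400}\right) \left(3 + 14\right) = \frac{291}{400} \cdot 17 = \frac{4947}{400}$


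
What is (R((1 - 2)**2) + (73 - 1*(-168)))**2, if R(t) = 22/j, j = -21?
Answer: 25391521/441 ≈ 57577.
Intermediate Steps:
R(t) = -22/21 (R(t) = 22/(-21) = 22*(-1/21) = -22/21)
(R((1 - 2)**2) + (73 - 1*(-168)))**2 = (-22/21 + (73 - 1*(-168)))**2 = (-22/21 + (73 + 168))**2 = (-22/21 + 241)**2 = (5039/21)**2 = 25391521/441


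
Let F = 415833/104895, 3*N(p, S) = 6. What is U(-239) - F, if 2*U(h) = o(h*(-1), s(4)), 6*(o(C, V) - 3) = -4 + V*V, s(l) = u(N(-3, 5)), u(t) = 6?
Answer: 14153/69930 ≈ 0.20239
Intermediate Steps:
N(p, S) = 2 (N(p, S) = (⅓)*6 = 2)
s(l) = 6
o(C, V) = 7/3 + V²/6 (o(C, V) = 3 + (-4 + V*V)/6 = 3 + (-4 + V²)/6 = 3 + (-⅔ + V²/6) = 7/3 + V²/6)
F = 138611/34965 (F = 415833*(1/104895) = 138611/34965 ≈ 3.9643)
U(h) = 25/6 (U(h) = (7/3 + (⅙)*6²)/2 = (7/3 + (⅙)*36)/2 = (7/3 + 6)/2 = (½)*(25/3) = 25/6)
U(-239) - F = 25/6 - 1*138611/34965 = 25/6 - 138611/34965 = 14153/69930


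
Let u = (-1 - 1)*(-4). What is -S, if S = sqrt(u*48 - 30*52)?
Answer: -14*I*sqrt(6) ≈ -34.293*I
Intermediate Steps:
u = 8 (u = -2*(-4) = 8)
S = 14*I*sqrt(6) (S = sqrt(8*48 - 30*52) = sqrt(384 - 1560) = sqrt(-1176) = 14*I*sqrt(6) ≈ 34.293*I)
-S = -14*I*sqrt(6)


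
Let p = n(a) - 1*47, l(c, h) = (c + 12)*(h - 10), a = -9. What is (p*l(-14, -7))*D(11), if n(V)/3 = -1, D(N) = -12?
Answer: 20400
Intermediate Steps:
n(V) = -3 (n(V) = 3*(-1) = -3)
l(c, h) = (-10 + h)*(12 + c) (l(c, h) = (12 + c)*(-10 + h) = (-10 + h)*(12 + c))
p = -50 (p = -3 - 1*47 = -3 - 47 = -50)
(p*l(-14, -7))*D(11) = -50*(-120 - 10*(-14) + 12*(-7) - 14*(-7))*(-12) = -50*(-120 + 140 - 84 + 98)*(-12) = -50*34*(-12) = -1700*(-12) = 20400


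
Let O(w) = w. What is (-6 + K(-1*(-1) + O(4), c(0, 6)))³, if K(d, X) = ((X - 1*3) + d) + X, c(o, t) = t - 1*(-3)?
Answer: 2744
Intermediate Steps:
c(o, t) = 3 + t (c(o, t) = t + 3 = 3 + t)
K(d, X) = -3 + d + 2*X (K(d, X) = ((X - 3) + d) + X = ((-3 + X) + d) + X = (-3 + X + d) + X = -3 + d + 2*X)
(-6 + K(-1*(-1) + O(4), c(0, 6)))³ = (-6 + (-3 + (-1*(-1) + 4) + 2*(3 + 6)))³ = (-6 + (-3 + (1 + 4) + 2*9))³ = (-6 + (-3 + 5 + 18))³ = (-6 + 20)³ = 14³ = 2744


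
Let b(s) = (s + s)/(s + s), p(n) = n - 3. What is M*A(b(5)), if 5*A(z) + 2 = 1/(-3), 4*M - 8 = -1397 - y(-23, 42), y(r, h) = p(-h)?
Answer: 784/5 ≈ 156.80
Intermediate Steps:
p(n) = -3 + n
y(r, h) = -3 - h
M = -336 (M = 2 + (-1397 - (-3 - 1*42))/4 = 2 + (-1397 - (-3 - 42))/4 = 2 + (-1397 - 1*(-45))/4 = 2 + (-1397 + 45)/4 = 2 + (¼)*(-1352) = 2 - 338 = -336)
b(s) = 1 (b(s) = (2*s)/((2*s)) = (2*s)*(1/(2*s)) = 1)
A(z) = -7/15 (A(z) = -⅖ + (⅕)/(-3) = -⅖ + (⅕)*(-⅓) = -⅖ - 1/15 = -7/15)
M*A(b(5)) = -336*(-7/15) = 784/5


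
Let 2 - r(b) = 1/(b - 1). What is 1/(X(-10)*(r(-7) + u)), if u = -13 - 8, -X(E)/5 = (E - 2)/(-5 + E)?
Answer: 2/151 ≈ 0.013245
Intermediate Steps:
r(b) = 2 - 1/(-1 + b) (r(b) = 2 - 1/(b - 1) = 2 - 1/(-1 + b))
X(E) = -5*(-2 + E)/(-5 + E) (X(E) = -5*(E - 2)/(-5 + E) = -5*(-2 + E)/(-5 + E))
u = -21
1/(X(-10)*(r(-7) + u)) = 1/((5*(2 - 1*(-10))/(-5 - 10))*((-3 + 2*(-7))/(-1 - 7) - 21)) = 1/((5*(2 + 10)/(-15))*((-3 - 14)/(-8) - 21)) = 1/((5*(-1/15)*12)*(-⅛*(-17) - 21)) = 1/(-4*(17/8 - 21)) = 1/(-4*(-151/8)) = 1/(151/2) = 2/151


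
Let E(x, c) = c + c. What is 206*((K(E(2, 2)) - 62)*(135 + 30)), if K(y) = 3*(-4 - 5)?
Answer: -3025110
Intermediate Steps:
E(x, c) = 2*c
K(y) = -27 (K(y) = 3*(-9) = -27)
206*((K(E(2, 2)) - 62)*(135 + 30)) = 206*((-27 - 62)*(135 + 30)) = 206*(-89*165) = 206*(-14685) = -3025110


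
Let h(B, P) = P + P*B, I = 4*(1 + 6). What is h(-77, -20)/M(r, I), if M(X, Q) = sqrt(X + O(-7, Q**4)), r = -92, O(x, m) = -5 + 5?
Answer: -760*I*sqrt(23)/23 ≈ -158.47*I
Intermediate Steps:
O(x, m) = 0
I = 28 (I = 4*7 = 28)
h(B, P) = P + B*P
M(X, Q) = sqrt(X) (M(X, Q) = sqrt(X + 0) = sqrt(X))
h(-77, -20)/M(r, I) = (-20*(1 - 77))/(sqrt(-92)) = (-20*(-76))/((2*I*sqrt(23))) = 1520*(-I*sqrt(23)/46) = -760*I*sqrt(23)/23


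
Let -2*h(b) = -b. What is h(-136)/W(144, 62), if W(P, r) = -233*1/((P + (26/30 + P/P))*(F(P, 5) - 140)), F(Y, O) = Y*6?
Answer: 107719616/3495 ≈ 30821.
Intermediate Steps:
F(Y, O) = 6*Y
h(b) = b/2 (h(b) = -(-1)*b/2 = b/2)
W(P, r) = -233/((-140 + 6*P)*(28/15 + P)) (W(P, r) = -233*1/((P + (26/30 + P/P))*(6*P - 140)) = -233*1/((-140 + 6*P)*(P + (26*(1/30) + 1))) = -233*1/((-140 + 6*P)*(P + (13/15 + 1))) = -233*1/((-140 + 6*P)*(P + 28/15)) = -233*1/((-140 + 6*P)*(28/15 + P)) = -233/((-140 + 6*P)*(28/15 + P)))
h(-136)/W(144, 62) = ((½)*(-136))/((3495/(3920 - 90*144² + 1932*144))) = -68/(3495/(3920 - 90*20736 + 278208)) = -68/(3495/(3920 - 1866240 + 278208)) = -68/(3495/(-1584112)) = -68/(3495*(-1/1584112)) = -68/(-3495/1584112) = -68*(-1584112/3495) = 107719616/3495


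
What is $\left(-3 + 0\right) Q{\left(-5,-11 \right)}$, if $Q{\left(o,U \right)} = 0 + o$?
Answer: $15$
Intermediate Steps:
$Q{\left(o,U \right)} = o$
$\left(-3 + 0\right) Q{\left(-5,-11 \right)} = \left(-3 + 0\right) \left(-5\right) = \left(-3\right) \left(-5\right) = 15$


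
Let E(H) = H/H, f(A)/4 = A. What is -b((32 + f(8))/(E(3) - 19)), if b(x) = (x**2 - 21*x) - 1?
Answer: -6991/81 ≈ -86.309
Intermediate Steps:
f(A) = 4*A
E(H) = 1
b(x) = -1 + x**2 - 21*x
-b((32 + f(8))/(E(3) - 19)) = -(-1 + ((32 + 4*8)/(1 - 19))**2 - 21*(32 + 4*8)/(1 - 19)) = -(-1 + ((32 + 32)/(-18))**2 - 21*(32 + 32)/(-18)) = -(-1 + (64*(-1/18))**2 - 1344*(-1)/18) = -(-1 + (-32/9)**2 - 21*(-32/9)) = -(-1 + 1024/81 + 224/3) = -1*6991/81 = -6991/81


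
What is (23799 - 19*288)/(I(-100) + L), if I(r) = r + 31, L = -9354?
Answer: -6109/3141 ≈ -1.9449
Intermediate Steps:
I(r) = 31 + r
(23799 - 19*288)/(I(-100) + L) = (23799 - 19*288)/((31 - 100) - 9354) = (23799 - 5472)/(-69 - 9354) = 18327/(-9423) = 18327*(-1/9423) = -6109/3141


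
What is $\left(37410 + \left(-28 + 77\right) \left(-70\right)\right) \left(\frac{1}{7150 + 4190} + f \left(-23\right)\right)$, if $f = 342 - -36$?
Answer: $- \frac{167504340341}{567} \approx -2.9542 \cdot 10^{8}$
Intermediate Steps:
$f = 378$ ($f = 342 + 36 = 378$)
$\left(37410 + \left(-28 + 77\right) \left(-70\right)\right) \left(\frac{1}{7150 + 4190} + f \left(-23\right)\right) = \left(37410 + \left(-28 + 77\right) \left(-70\right)\right) \left(\frac{1}{7150 + 4190} + 378 \left(-23\right)\right) = \left(37410 + 49 \left(-70\right)\right) \left(\frac{1}{11340} - 8694\right) = \left(37410 - 3430\right) \left(\frac{1}{11340} - 8694\right) = 33980 \left(- \frac{98589959}{11340}\right) = - \frac{167504340341}{567}$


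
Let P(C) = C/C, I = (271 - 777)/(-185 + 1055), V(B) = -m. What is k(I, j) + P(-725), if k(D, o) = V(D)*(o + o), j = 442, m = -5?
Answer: 4421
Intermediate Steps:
V(B) = 5 (V(B) = -1*(-5) = 5)
I = -253/435 (I = -506/870 = -506*1/870 = -253/435 ≈ -0.58161)
P(C) = 1
k(D, o) = 10*o (k(D, o) = 5*(o + o) = 5*(2*o) = 10*o)
k(I, j) + P(-725) = 10*442 + 1 = 4420 + 1 = 4421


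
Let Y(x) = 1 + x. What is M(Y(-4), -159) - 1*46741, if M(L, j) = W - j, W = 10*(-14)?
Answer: -46722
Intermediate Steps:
W = -140
M(L, j) = -140 - j
M(Y(-4), -159) - 1*46741 = (-140 - 1*(-159)) - 1*46741 = (-140 + 159) - 46741 = 19 - 46741 = -46722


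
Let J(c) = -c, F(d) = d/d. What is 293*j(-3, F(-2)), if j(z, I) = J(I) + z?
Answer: -1172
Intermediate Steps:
F(d) = 1
j(z, I) = z - I (j(z, I) = -I + z = z - I)
293*j(-3, F(-2)) = 293*(-3 - 1*1) = 293*(-3 - 1) = 293*(-4) = -1172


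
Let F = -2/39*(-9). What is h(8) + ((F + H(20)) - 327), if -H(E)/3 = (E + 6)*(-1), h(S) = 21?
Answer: -2958/13 ≈ -227.54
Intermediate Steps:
H(E) = 18 + 3*E (H(E) = -3*(E + 6)*(-1) = -3*(6 + E)*(-1) = -3*(-6 - E) = 18 + 3*E)
F = 6/13 (F = -2*1/39*(-9) = -2/39*(-9) = 6/13 ≈ 0.46154)
h(8) + ((F + H(20)) - 327) = 21 + ((6/13 + (18 + 3*20)) - 327) = 21 + ((6/13 + (18 + 60)) - 327) = 21 + ((6/13 + 78) - 327) = 21 + (1020/13 - 327) = 21 - 3231/13 = -2958/13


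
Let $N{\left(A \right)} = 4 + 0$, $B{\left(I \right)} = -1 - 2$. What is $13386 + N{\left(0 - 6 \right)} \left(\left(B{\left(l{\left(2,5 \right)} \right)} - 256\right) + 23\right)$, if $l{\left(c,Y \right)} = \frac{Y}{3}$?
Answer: $12442$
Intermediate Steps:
$l{\left(c,Y \right)} = \frac{Y}{3}$ ($l{\left(c,Y \right)} = Y \frac{1}{3} = \frac{Y}{3}$)
$B{\left(I \right)} = -3$
$N{\left(A \right)} = 4$
$13386 + N{\left(0 - 6 \right)} \left(\left(B{\left(l{\left(2,5 \right)} \right)} - 256\right) + 23\right) = 13386 + 4 \left(\left(-3 - 256\right) + 23\right) = 13386 + 4 \left(-259 + 23\right) = 13386 + 4 \left(-236\right) = 13386 - 944 = 12442$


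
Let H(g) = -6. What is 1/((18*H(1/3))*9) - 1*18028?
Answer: -17523217/972 ≈ -18028.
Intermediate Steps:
1/((18*H(1/3))*9) - 1*18028 = 1/((18*(-6))*9) - 1*18028 = 1/(-108*9) - 18028 = 1/(-972) - 18028 = -1/972 - 18028 = -17523217/972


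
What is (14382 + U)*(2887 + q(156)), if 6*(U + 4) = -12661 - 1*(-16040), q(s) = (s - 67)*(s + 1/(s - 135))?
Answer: 15790422580/63 ≈ 2.5064e+8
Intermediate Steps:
q(s) = (-67 + s)*(s + 1/(-135 + s))
U = 3355/6 (U = -4 + (-12661 - 1*(-16040))/6 = -4 + (-12661 + 16040)/6 = -4 + (⅙)*3379 = -4 + 3379/6 = 3355/6 ≈ 559.17)
(14382 + U)*(2887 + q(156)) = (14382 + 3355/6)*(2887 + (-67 + 156³ - 202*156² + 9046*156)/(-135 + 156)) = 89647*(2887 + (-67 + 3796416 - 202*24336 + 1411176)/21)/6 = 89647*(2887 + (-67 + 3796416 - 4915872 + 1411176)/21)/6 = 89647*(2887 + (1/21)*291653)/6 = 89647*(2887 + 291653/21)/6 = (89647/6)*(352280/21) = 15790422580/63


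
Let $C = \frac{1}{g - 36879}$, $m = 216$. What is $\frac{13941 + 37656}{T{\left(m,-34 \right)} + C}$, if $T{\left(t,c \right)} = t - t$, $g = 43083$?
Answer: $320107788$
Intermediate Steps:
$T{\left(t,c \right)} = 0$
$C = \frac{1}{6204}$ ($C = \frac{1}{43083 - 36879} = \frac{1}{6204} \approx 0.00016119$)
$\frac{13941 + 37656}{T{\left(m,-34 \right)} + C} = \frac{13941 + 37656}{0 + \frac{1}{6204}} = 51597 \frac{1}{\frac{1}{6204}} = 51597 \cdot 6204 = 320107788$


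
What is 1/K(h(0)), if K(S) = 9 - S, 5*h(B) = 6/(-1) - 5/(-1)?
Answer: 5/46 ≈ 0.10870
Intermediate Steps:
h(B) = -⅕ (h(B) = (6/(-1) - 5/(-1))/5 = (6*(-1) - 5*(-1))/5 = (-6 + 5)/5 = (⅕)*(-1) = -⅕)
1/K(h(0)) = 1/(9 - 1*(-⅕)) = 1/(9 + ⅕) = 1/(46/5) = 5/46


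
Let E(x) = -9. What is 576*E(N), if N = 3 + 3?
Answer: -5184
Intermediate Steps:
N = 6
576*E(N) = 576*(-9) = -5184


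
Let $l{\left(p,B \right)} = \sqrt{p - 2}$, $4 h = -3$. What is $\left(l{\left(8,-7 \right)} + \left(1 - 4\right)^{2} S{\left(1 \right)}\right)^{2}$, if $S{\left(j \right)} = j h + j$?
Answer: $\frac{177}{16} + \frac{9 \sqrt{6}}{2} \approx 22.085$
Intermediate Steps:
$h = - \frac{3}{4}$ ($h = \frac{1}{4} \left(-3\right) = - \frac{3}{4} \approx -0.75$)
$l{\left(p,B \right)} = \sqrt{-2 + p}$
$S{\left(j \right)} = \frac{j}{4}$ ($S{\left(j \right)} = j \left(- \frac{3}{4}\right) + j = - \frac{3 j}{4} + j = \frac{j}{4}$)
$\left(l{\left(8,-7 \right)} + \left(1 - 4\right)^{2} S{\left(1 \right)}\right)^{2} = \left(\sqrt{-2 + 8} + \left(1 - 4\right)^{2} \cdot \frac{1}{4} \cdot 1\right)^{2} = \left(\sqrt{6} + \left(-3\right)^{2} \cdot \frac{1}{4}\right)^{2} = \left(\sqrt{6} + 9 \cdot \frac{1}{4}\right)^{2} = \left(\sqrt{6} + \frac{9}{4}\right)^{2} = \left(\frac{9}{4} + \sqrt{6}\right)^{2}$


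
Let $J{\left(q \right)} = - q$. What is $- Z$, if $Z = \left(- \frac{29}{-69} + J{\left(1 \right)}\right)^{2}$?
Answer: $- \frac{1600}{4761} \approx -0.33606$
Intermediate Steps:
$Z = \frac{1600}{4761}$ ($Z = \left(- \frac{29}{-69} - 1\right)^{2} = \left(\left(-29\right) \left(- \frac{1}{69}\right) - 1\right)^{2} = \left(\frac{29}{69} - 1\right)^{2} = \left(- \frac{40}{69}\right)^{2} = \frac{1600}{4761} \approx 0.33606$)
$- Z = \left(-1\right) \frac{1600}{4761} = - \frac{1600}{4761}$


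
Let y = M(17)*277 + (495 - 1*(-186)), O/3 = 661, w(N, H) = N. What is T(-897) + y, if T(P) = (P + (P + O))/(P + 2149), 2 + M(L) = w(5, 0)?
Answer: 1893213/1252 ≈ 1512.2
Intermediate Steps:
M(L) = 3 (M(L) = -2 + 5 = 3)
O = 1983 (O = 3*661 = 1983)
y = 1512 (y = 3*277 + (495 - 1*(-186)) = 831 + (495 + 186) = 831 + 681 = 1512)
T(P) = (1983 + 2*P)/(2149 + P) (T(P) = (P + (P + 1983))/(P + 2149) = (P + (1983 + P))/(2149 + P) = (1983 + 2*P)/(2149 + P))
T(-897) + y = (1983 + 2*(-897))/(2149 - 897) + 1512 = (1983 - 1794)/1252 + 1512 = (1/1252)*189 + 1512 = 189/1252 + 1512 = 1893213/1252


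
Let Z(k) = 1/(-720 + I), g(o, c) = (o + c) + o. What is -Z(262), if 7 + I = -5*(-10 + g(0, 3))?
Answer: 1/692 ≈ 0.0014451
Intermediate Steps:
g(o, c) = c + 2*o (g(o, c) = (c + o) + o = c + 2*o)
I = 28 (I = -7 - 5*(-10 + (3 + 2*0)) = -7 - 5*(-10 + (3 + 0)) = -7 - 5*(-10 + 3) = -7 - 5*(-7) = -7 + 35 = 28)
Z(k) = -1/692 (Z(k) = 1/(-720 + 28) = 1/(-692) = -1/692)
-Z(262) = -1*(-1/692) = 1/692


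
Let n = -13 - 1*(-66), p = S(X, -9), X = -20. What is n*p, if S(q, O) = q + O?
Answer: -1537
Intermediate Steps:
S(q, O) = O + q
p = -29 (p = -9 - 20 = -29)
n = 53 (n = -13 + 66 = 53)
n*p = 53*(-29) = -1537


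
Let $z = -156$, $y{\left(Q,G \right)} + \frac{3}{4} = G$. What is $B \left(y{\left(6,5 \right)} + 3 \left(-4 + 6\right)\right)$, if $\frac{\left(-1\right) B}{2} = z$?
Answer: $3198$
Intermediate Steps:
$y{\left(Q,G \right)} = - \frac{3}{4} + G$
$B = 312$ ($B = \left(-2\right) \left(-156\right) = 312$)
$B \left(y{\left(6,5 \right)} + 3 \left(-4 + 6\right)\right) = 312 \left(\left(- \frac{3}{4} + 5\right) + 3 \left(-4 + 6\right)\right) = 312 \left(\frac{17}{4} + 3 \cdot 2\right) = 312 \left(\frac{17}{4} + 6\right) = 312 \cdot \frac{41}{4} = 3198$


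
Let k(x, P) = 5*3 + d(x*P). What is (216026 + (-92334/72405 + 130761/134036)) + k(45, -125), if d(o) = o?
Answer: 680686134042487/3234958860 ≈ 2.1042e+5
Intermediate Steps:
k(x, P) = 15 + P*x (k(x, P) = 5*3 + x*P = 15 + P*x)
(216026 + (-92334/72405 + 130761/134036)) + k(45, -125) = (216026 + (-92334/72405 + 130761/134036)) + (15 - 125*45) = (216026 + (-92334*1/72405 + 130761*(1/134036))) + (15 - 5625) = (216026 + (-30778/24135 + 130761/134036)) - 5610 = (216026 - 969443273/3234958860) - 5610 = 698834253247087/3234958860 - 5610 = 680686134042487/3234958860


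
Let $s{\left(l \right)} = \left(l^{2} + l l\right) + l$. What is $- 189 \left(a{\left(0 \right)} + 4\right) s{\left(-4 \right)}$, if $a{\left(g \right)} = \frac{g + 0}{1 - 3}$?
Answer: $-21168$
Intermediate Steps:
$s{\left(l \right)} = l + 2 l^{2}$ ($s{\left(l \right)} = \left(l^{2} + l^{2}\right) + l = 2 l^{2} + l = l + 2 l^{2}$)
$a{\left(g \right)} = - \frac{g}{2}$ ($a{\left(g \right)} = \frac{g}{-2} = g \left(- \frac{1}{2}\right) = - \frac{g}{2}$)
$- 189 \left(a{\left(0 \right)} + 4\right) s{\left(-4 \right)} = - 189 \left(\left(- \frac{1}{2}\right) 0 + 4\right) \left(- 4 \left(1 + 2 \left(-4\right)\right)\right) = - 189 \left(0 + 4\right) \left(- 4 \left(1 - 8\right)\right) = - 189 \cdot 4 \left(\left(-4\right) \left(-7\right)\right) = - 189 \cdot 4 \cdot 28 = \left(-189\right) 112 = -21168$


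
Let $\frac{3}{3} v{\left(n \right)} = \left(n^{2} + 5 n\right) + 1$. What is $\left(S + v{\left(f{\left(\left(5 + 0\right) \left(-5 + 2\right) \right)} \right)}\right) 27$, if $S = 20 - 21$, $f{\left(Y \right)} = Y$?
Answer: $4050$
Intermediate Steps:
$S = -1$
$v{\left(n \right)} = 1 + n^{2} + 5 n$ ($v{\left(n \right)} = \left(n^{2} + 5 n\right) + 1 = 1 + n^{2} + 5 n$)
$\left(S + v{\left(f{\left(\left(5 + 0\right) \left(-5 + 2\right) \right)} \right)}\right) 27 = \left(-1 + \left(1 + \left(\left(5 + 0\right) \left(-5 + 2\right)\right)^{2} + 5 \left(5 + 0\right) \left(-5 + 2\right)\right)\right) 27 = \left(-1 + \left(1 + \left(5 \left(-3\right)\right)^{2} + 5 \cdot 5 \left(-3\right)\right)\right) 27 = \left(-1 + \left(1 + \left(-15\right)^{2} + 5 \left(-15\right)\right)\right) 27 = \left(-1 + \left(1 + 225 - 75\right)\right) 27 = \left(-1 + 151\right) 27 = 150 \cdot 27 = 4050$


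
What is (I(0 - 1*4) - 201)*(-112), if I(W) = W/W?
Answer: 22400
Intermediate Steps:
I(W) = 1
(I(0 - 1*4) - 201)*(-112) = (1 - 201)*(-112) = -200*(-112) = 22400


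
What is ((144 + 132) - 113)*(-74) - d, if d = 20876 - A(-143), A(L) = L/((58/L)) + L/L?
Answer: -1889897/58 ≈ -32584.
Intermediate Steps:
A(L) = 1 + L**2/58 (A(L) = L*(L/58) + 1 = L**2/58 + 1 = 1 + L**2/58)
d = 1190301/58 (d = 20876 - (1 + (1/58)*(-143)**2) = 20876 - (1 + (1/58)*20449) = 20876 - (1 + 20449/58) = 20876 - 1*20507/58 = 20876 - 20507/58 = 1190301/58 ≈ 20522.)
((144 + 132) - 113)*(-74) - d = ((144 + 132) - 113)*(-74) - 1*1190301/58 = (276 - 113)*(-74) - 1190301/58 = 163*(-74) - 1190301/58 = -12062 - 1190301/58 = -1889897/58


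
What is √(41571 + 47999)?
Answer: 13*√530 ≈ 299.28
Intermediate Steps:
√(41571 + 47999) = √89570 = 13*√530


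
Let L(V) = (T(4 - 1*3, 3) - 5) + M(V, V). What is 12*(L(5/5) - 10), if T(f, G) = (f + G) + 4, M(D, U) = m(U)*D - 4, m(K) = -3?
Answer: -168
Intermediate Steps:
M(D, U) = -4 - 3*D (M(D, U) = -3*D - 4 = -4 - 3*D)
T(f, G) = 4 + G + f (T(f, G) = (G + f) + 4 = 4 + G + f)
L(V) = -1 - 3*V (L(V) = ((4 + 3 + (4 - 1*3)) - 5) + (-4 - 3*V) = ((4 + 3 + (4 - 3)) - 5) + (-4 - 3*V) = ((4 + 3 + 1) - 5) + (-4 - 3*V) = (8 - 5) + (-4 - 3*V) = 3 + (-4 - 3*V) = -1 - 3*V)
12*(L(5/5) - 10) = 12*((-1 - 15/5) - 10) = 12*((-1 - 3*1) - 10) = 12*((-1 - 3) - 10) = 12*(-4 - 10) = 12*(-14) = -168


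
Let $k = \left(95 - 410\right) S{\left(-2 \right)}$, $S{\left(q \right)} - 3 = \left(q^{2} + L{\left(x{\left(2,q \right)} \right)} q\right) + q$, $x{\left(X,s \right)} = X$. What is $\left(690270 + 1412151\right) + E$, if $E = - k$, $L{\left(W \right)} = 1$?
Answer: $2103366$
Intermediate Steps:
$S{\left(q \right)} = 3 + q^{2} + 2 q$ ($S{\left(q \right)} = 3 + \left(\left(q^{2} + 1 q\right) + q\right) = 3 + \left(\left(q^{2} + q\right) + q\right) = 3 + \left(\left(q + q^{2}\right) + q\right) = 3 + \left(q^{2} + 2 q\right) = 3 + q^{2} + 2 q$)
$k = -945$ ($k = \left(95 - 410\right) \left(3 + \left(-2\right)^{2} + 2 \left(-2\right)\right) = - 315 \left(3 + 4 - 4\right) = \left(-315\right) 3 = -945$)
$E = 945$ ($E = \left(-1\right) \left(-945\right) = 945$)
$\left(690270 + 1412151\right) + E = \left(690270 + 1412151\right) + 945 = 2102421 + 945 = 2103366$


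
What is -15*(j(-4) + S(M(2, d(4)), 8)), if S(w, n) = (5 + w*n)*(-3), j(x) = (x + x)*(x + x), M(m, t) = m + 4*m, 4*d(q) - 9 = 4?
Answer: 2865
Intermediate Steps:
d(q) = 13/4 (d(q) = 9/4 + (¼)*4 = 9/4 + 1 = 13/4)
M(m, t) = 5*m
j(x) = 4*x² (j(x) = (2*x)*(2*x) = 4*x²)
S(w, n) = -15 - 3*n*w (S(w, n) = (5 + n*w)*(-3) = -15 - 3*n*w)
-15*(j(-4) + S(M(2, d(4)), 8)) = -15*(4*(-4)² + (-15 - 3*8*5*2)) = -15*(4*16 + (-15 - 3*8*10)) = -15*(64 + (-15 - 240)) = -15*(64 - 255) = -15*(-191) = 2865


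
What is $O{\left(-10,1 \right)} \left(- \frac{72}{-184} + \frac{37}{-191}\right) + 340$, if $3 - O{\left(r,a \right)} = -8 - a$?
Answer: $\frac{1504036}{4393} \approx 342.37$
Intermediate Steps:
$O{\left(r,a \right)} = 11 + a$ ($O{\left(r,a \right)} = 3 - \left(-8 - a\right) = 3 + \left(8 + a\right) = 11 + a$)
$O{\left(-10,1 \right)} \left(- \frac{72}{-184} + \frac{37}{-191}\right) + 340 = \left(11 + 1\right) \left(- \frac{72}{-184} + \frac{37}{-191}\right) + 340 = 12 \left(\left(-72\right) \left(- \frac{1}{184}\right) + 37 \left(- \frac{1}{191}\right)\right) + 340 = 12 \left(\frac{9}{23} - \frac{37}{191}\right) + 340 = 12 \cdot \frac{868}{4393} + 340 = \frac{10416}{4393} + 340 = \frac{1504036}{4393}$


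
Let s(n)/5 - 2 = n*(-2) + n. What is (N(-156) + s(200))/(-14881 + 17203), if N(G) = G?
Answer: -191/387 ≈ -0.49354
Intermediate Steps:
s(n) = 10 - 5*n (s(n) = 10 + 5*(n*(-2) + n) = 10 + 5*(-2*n + n) = 10 + 5*(-n) = 10 - 5*n)
(N(-156) + s(200))/(-14881 + 17203) = (-156 + (10 - 5*200))/(-14881 + 17203) = (-156 + (10 - 1000))/2322 = (-156 - 990)*(1/2322) = -1146*1/2322 = -191/387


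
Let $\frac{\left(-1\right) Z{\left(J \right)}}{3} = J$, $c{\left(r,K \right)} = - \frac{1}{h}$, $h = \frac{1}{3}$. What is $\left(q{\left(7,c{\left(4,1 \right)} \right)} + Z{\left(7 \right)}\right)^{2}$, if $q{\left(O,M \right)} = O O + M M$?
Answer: $1369$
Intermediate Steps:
$h = \frac{1}{3} \approx 0.33333$
$c{\left(r,K \right)} = -3$ ($c{\left(r,K \right)} = - \frac{1}{\frac{1}{3}} = \left(-1\right) 3 = -3$)
$q{\left(O,M \right)} = M^{2} + O^{2}$ ($q{\left(O,M \right)} = O^{2} + M^{2} = M^{2} + O^{2}$)
$Z{\left(J \right)} = - 3 J$
$\left(q{\left(7,c{\left(4,1 \right)} \right)} + Z{\left(7 \right)}\right)^{2} = \left(\left(\left(-3\right)^{2} + 7^{2}\right) - 21\right)^{2} = \left(\left(9 + 49\right) - 21\right)^{2} = \left(58 - 21\right)^{2} = 37^{2} = 1369$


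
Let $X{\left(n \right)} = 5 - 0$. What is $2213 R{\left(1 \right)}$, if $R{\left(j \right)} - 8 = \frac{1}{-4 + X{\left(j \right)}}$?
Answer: $19917$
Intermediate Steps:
$X{\left(n \right)} = 5$ ($X{\left(n \right)} = 5 + 0 = 5$)
$R{\left(j \right)} = 9$ ($R{\left(j \right)} = 8 + \frac{1}{-4 + 5} = 8 + 1^{-1} = 8 + 1 = 9$)
$2213 R{\left(1 \right)} = 2213 \cdot 9 = 19917$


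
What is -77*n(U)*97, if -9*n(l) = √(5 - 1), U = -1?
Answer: 14938/9 ≈ 1659.8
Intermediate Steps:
n(l) = -2/9 (n(l) = -√(5 - 1)/9 = -√4/9 = -⅑*2 = -2/9)
-77*n(U)*97 = -77*(-2/9)*97 = (154/9)*97 = 14938/9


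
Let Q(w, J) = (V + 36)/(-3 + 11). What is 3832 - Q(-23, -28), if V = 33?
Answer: 30587/8 ≈ 3823.4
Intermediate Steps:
Q(w, J) = 69/8 (Q(w, J) = (33 + 36)/(-3 + 11) = 69/8)
3832 - Q(-23, -28) = 3832 - 1*69/8 = 3832 - 69/8 = 30587/8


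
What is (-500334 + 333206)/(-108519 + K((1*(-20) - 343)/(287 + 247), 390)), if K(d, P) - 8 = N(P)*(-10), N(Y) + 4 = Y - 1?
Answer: 167128/112361 ≈ 1.4874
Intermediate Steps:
N(Y) = -5 + Y (N(Y) = -4 + (Y - 1) = -4 + (-1 + Y) = -5 + Y)
K(d, P) = 58 - 10*P (K(d, P) = 8 + (-5 + P)*(-10) = 8 + (50 - 10*P) = 58 - 10*P)
(-500334 + 333206)/(-108519 + K((1*(-20) - 343)/(287 + 247), 390)) = (-500334 + 333206)/(-108519 + (58 - 10*390)) = -167128/(-108519 + (58 - 3900)) = -167128/(-108519 - 3842) = -167128/(-112361) = -167128*(-1/112361) = 167128/112361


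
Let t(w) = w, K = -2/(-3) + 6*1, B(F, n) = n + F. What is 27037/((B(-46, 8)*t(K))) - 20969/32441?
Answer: -139329389/1297640 ≈ -107.37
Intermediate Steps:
B(F, n) = F + n
K = 20/3 (K = -2*(-⅓) + 6 = ⅔ + 6 = 20/3 ≈ 6.6667)
27037/((B(-46, 8)*t(K))) - 20969/32441 = 27037/(((-46 + 8)*(20/3))) - 20969/32441 = 27037/((-38*20/3)) - 20969*1/32441 = 27037/(-760/3) - 20969/32441 = 27037*(-3/760) - 20969/32441 = -4269/40 - 20969/32441 = -139329389/1297640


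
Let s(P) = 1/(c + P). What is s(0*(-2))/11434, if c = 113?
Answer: 1/1292042 ≈ 7.7397e-7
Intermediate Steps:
s(P) = 1/(113 + P)
s(0*(-2))/11434 = 1/((113 + 0*(-2))*11434) = (1/11434)/(113 + 0) = (1/11434)/113 = (1/113)*(1/11434) = 1/1292042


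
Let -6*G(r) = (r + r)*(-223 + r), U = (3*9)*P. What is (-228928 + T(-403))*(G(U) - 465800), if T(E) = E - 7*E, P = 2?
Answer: 104819314580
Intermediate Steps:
T(E) = -6*E
U = 54 (U = (3*9)*2 = 27*2 = 54)
G(r) = -r*(-223 + r)/3 (G(r) = -(r + r)*(-223 + r)/6 = -2*r*(-223 + r)/6 = -r*(-223 + r)/3)
(-228928 + T(-403))*(G(U) - 465800) = (-228928 - 6*(-403))*((1/3)*54*(223 - 1*54) - 465800) = (-228928 + 2418)*((1/3)*54*(223 - 54) - 465800) = -226510*((1/3)*54*169 - 465800) = -226510*(3042 - 465800) = -226510*(-462758) = 104819314580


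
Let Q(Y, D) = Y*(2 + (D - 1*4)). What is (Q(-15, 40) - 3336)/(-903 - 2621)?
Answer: 1953/1762 ≈ 1.1084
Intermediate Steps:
Q(Y, D) = Y*(-2 + D) (Q(Y, D) = Y*(2 + (D - 4)) = Y*(2 + (-4 + D)) = Y*(-2 + D))
(Q(-15, 40) - 3336)/(-903 - 2621) = (-15*(-2 + 40) - 3336)/(-903 - 2621) = (-15*38 - 3336)/(-3524) = (-570 - 3336)*(-1/3524) = -3906*(-1/3524) = 1953/1762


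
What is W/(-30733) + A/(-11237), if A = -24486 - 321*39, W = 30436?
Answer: 795265333/345346721 ≈ 2.3028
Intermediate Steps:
A = -37005 (A = -24486 - 12519 = -37005)
W/(-30733) + A/(-11237) = 30436/(-30733) - 37005/(-11237) = 30436*(-1/30733) - 37005*(-1/11237) = -30436/30733 + 37005/11237 = 795265333/345346721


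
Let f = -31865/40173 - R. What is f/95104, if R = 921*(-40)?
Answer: 1479941455/3820612992 ≈ 0.38736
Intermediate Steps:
R = -36840
f = 1479941455/40173 (f = -31865/40173 - 1*(-36840) = -31865*1/40173 + 36840 = -31865/40173 + 36840 = 1479941455/40173 ≈ 36839.)
f/95104 = (1479941455/40173)/95104 = (1479941455/40173)*(1/95104) = 1479941455/3820612992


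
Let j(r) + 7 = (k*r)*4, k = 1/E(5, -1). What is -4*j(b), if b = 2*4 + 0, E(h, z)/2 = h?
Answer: 76/5 ≈ 15.200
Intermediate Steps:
E(h, z) = 2*h
b = 8 (b = 8 + 0 = 8)
k = ⅒ (k = 1/(2*5) = 1/10 = 1*(⅒) = ⅒ ≈ 0.10000)
j(r) = -7 + 2*r/5 (j(r) = -7 + (r/10)*4 = -7 + 2*r/5)
-4*j(b) = -4*(-7 + (⅖)*8) = -4*(-7 + 16/5) = -4*(-19/5) = 76/5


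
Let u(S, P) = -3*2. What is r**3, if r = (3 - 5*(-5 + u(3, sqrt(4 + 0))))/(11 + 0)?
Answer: 195112/1331 ≈ 146.59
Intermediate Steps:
u(S, P) = -6
r = 58/11 (r = (3 - 5*(-5 - 6))/(11 + 0) = (3 - 5*(-11))/11 = (3 + 55)*(1/11) = 58*(1/11) = 58/11 ≈ 5.2727)
r**3 = (58/11)**3 = 195112/1331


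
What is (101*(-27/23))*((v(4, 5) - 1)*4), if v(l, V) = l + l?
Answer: -76356/23 ≈ -3319.8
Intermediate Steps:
v(l, V) = 2*l
(101*(-27/23))*((v(4, 5) - 1)*4) = (101*(-27/23))*((2*4 - 1)*4) = (101*(-27*1/23))*((8 - 1)*4) = (101*(-27/23))*(7*4) = -2727/23*28 = -76356/23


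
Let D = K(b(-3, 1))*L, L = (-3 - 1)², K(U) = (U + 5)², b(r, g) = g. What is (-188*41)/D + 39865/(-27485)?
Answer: -11740831/791568 ≈ -14.832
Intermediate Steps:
K(U) = (5 + U)²
L = 16 (L = (-4)² = 16)
D = 576 (D = (5 + 1)²*16 = 6²*16 = 36*16 = 576)
(-188*41)/D + 39865/(-27485) = -188*41/576 + 39865/(-27485) = -7708*1/576 + 39865*(-1/27485) = -1927/144 - 7973/5497 = -11740831/791568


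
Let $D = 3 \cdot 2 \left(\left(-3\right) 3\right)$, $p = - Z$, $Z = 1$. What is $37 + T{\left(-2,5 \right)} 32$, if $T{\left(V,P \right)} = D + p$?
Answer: $-1723$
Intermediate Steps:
$p = -1$ ($p = \left(-1\right) 1 = -1$)
$D = -54$ ($D = 6 \left(-9\right) = -54$)
$T{\left(V,P \right)} = -55$ ($T{\left(V,P \right)} = -54 - 1 = -55$)
$37 + T{\left(-2,5 \right)} 32 = 37 - 1760 = -1723$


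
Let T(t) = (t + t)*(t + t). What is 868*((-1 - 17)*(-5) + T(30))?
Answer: 3202920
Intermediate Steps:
T(t) = 4*t**2 (T(t) = (2*t)*(2*t) = 4*t**2)
868*((-1 - 17)*(-5) + T(30)) = 868*((-1 - 17)*(-5) + 4*30**2) = 868*(-18*(-5) + 4*900) = 868*(90 + 3600) = 868*3690 = 3202920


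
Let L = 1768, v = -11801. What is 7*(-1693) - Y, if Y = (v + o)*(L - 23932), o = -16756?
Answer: -632949199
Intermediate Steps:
Y = 632937348 (Y = (-11801 - 16756)*(1768 - 23932) = -28557*(-22164) = 632937348)
7*(-1693) - Y = 7*(-1693) - 1*632937348 = -11851 - 632937348 = -632949199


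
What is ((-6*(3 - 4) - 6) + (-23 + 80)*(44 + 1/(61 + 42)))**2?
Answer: 66760741161/10609 ≈ 6.2928e+6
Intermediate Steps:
((-6*(3 - 4) - 6) + (-23 + 80)*(44 + 1/(61 + 42)))**2 = ((-6*(-1) - 6) + 57*(44 + 1/103))**2 = ((6 - 6) + 57*(44 + 1/103))**2 = (0 + 57*(4533/103))**2 = (0 + 258381/103)**2 = (258381/103)**2 = 66760741161/10609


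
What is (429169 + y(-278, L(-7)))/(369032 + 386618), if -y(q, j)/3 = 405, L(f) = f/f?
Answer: 213977/377825 ≈ 0.56634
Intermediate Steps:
L(f) = 1
y(q, j) = -1215 (y(q, j) = -3*405 = -1215)
(429169 + y(-278, L(-7)))/(369032 + 386618) = (429169 - 1215)/(369032 + 386618) = 427954/755650 = 427954*(1/755650) = 213977/377825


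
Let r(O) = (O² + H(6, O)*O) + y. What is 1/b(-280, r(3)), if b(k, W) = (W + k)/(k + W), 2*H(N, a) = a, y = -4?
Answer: 1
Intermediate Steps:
H(N, a) = a/2
r(O) = -4 + 3*O²/2 (r(O) = (O² + (O/2)*O) - 4 = (O² + O²/2) - 4 = 3*O²/2 - 4 = -4 + 3*O²/2)
b(k, W) = 1 (b(k, W) = (W + k)/(W + k) = 1)
1/b(-280, r(3)) = 1/1 = 1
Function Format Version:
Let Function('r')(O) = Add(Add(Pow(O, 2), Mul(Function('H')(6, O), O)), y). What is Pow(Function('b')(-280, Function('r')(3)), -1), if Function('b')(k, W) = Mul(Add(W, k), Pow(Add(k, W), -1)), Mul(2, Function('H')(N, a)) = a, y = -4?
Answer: 1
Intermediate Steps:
Function('H')(N, a) = Mul(Rational(1, 2), a)
Function('r')(O) = Add(-4, Mul(Rational(3, 2), Pow(O, 2))) (Function('r')(O) = Add(Add(Pow(O, 2), Mul(Mul(Rational(1, 2), O), O)), -4) = Add(Add(Pow(O, 2), Mul(Rational(1, 2), Pow(O, 2))), -4) = Add(Mul(Rational(3, 2), Pow(O, 2)), -4) = Add(-4, Mul(Rational(3, 2), Pow(O, 2))))
Function('b')(k, W) = 1 (Function('b')(k, W) = Mul(Add(W, k), Pow(Add(W, k), -1)) = 1)
Pow(Function('b')(-280, Function('r')(3)), -1) = Pow(1, -1) = 1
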